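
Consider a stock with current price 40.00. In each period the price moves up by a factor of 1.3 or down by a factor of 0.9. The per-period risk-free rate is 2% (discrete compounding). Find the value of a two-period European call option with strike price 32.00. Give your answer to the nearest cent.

9.24

Risk-neutral probability p = (1 + 0.02 − 0.9)/(1.3 − 0.9) = 0.1200/0.4000 = 0.3000
Terminal stock prices: S_uu = 67.6, S_ud = 46.8, S_dd = 32.4
Terminal payoffs (S − K): max(35.6, 0) = 35.6, max(14.8, 0) = 14.8, max(0.4, 0) = 0.4
Node u (S = 52): V_u = 1/1.02·[0.3000·35.6000 + 0.7000·14.8000] = 20.6275
Node d (S = 36): V_d = 1/1.02·[0.3000·14.8000 + 0.7000·0.4000] = 4.6275
Node 0 (S = 40): V_0 = 1/1.02·[0.3000·20.6275 + 0.7000·4.6275] = 9.2426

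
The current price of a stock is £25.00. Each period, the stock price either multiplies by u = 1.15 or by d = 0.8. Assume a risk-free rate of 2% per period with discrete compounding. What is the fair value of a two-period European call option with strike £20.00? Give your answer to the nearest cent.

£6.31

Risk-neutral probability p = (1 + 0.02 − 0.8)/(1.15 − 0.8) = 0.2200/0.3500 = 0.6286
Terminal stock prices: S_uu = 33.06, S_ud = 23, S_dd = 16
Terminal payoffs (S − K): max(13.06, 0) = 13.06, max(3, 0) = 3, max(-4, 0) = 0
Node u (S = 28.75): V_u = 1/1.02·[0.6286·13.0625 + 0.3714·3.0000] = 9.1422
Node d (S = 20): V_d = 1/1.02·[0.6286·3.0000 + 0.3714·0.0000] = 1.8487
Node 0 (S = 25): V_0 = 1/1.02·[0.6286·9.1422 + 0.3714·1.8487] = 6.3070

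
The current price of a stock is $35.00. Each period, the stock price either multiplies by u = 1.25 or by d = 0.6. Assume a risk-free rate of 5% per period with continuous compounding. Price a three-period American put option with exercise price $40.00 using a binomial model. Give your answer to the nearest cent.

$9.08

Risk-neutral probability p = (e^0.05 − 0.6)/(1.25 − 0.6) = 0.4513/0.6500 = 0.6943
Terminal stock prices: S_uuu = 68.36, S_uud = 32.81, S_udd = 15.75, S_ddd = 7.56
Terminal payoffs (K − S): max(-28.36, 0) = 0, max(7.188, 0) = 7.188, max(24.25, 0) = 24.25, max(32.44, 0) = 32.44
Node uu (S = 54.69): continuation = e^(−0.05)·[0.6943·0.0000 + 0.3057·7.1875] = 2.0903; exercise value = 0.0000 ≤ continuation, so V_uu = 2.0903
Node ud (S = 26.25): continuation = e^(−0.05)·[0.6943·7.1875 + 0.3057·24.2500] = 11.7992; exercise value = 13.7500 > continuation, so V_ud = 13.7500 (exercise)
Node dd (S = 12.6): continuation = e^(−0.05)·[0.6943·24.2500 + 0.3057·32.4400] = 25.4492; exercise value = 27.4000 > continuation, so V_dd = 27.4000 (exercise)
Node u (S = 43.75): continuation = e^(−0.05)·[0.6943·2.0903 + 0.3057·13.7500] = 5.3793; exercise value = 0.0000 ≤ continuation, so V_u = 5.3793
Node d (S = 21): continuation = e^(−0.05)·[0.6943·13.7500 + 0.3057·27.4000] = 17.0492; exercise value = 19.0000 > continuation, so V_d = 19.0000 (exercise)
Node 0 (S = 35): continuation = e^(−0.05)·[0.6943·5.3793 + 0.3057·19.0000] = 9.0782; exercise value = 5.0000 ≤ continuation, so V_0 = 9.0782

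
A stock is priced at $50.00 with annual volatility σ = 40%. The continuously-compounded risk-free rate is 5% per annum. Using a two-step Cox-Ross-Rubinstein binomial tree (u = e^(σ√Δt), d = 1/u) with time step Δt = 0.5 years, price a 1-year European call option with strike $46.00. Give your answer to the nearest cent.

$10.88

CRR parameters: u = e^(σ√Δt) = e^(0.4·√0.5) = 1.3269, d = 1/u = 0.7536
Per-period rate: rΔt = 0.05·0.5 = 0.025, so R = e^0.025 = 1.0253
Risk-neutral probability p = (e^0.025 − 0.7536)/(1.3269 − 0.7536) = 0.2717/0.5733 = 0.4739
Terminal stock prices: S_uu = 88.03, S_ud = 50, S_dd = 28.4
Terminal payoffs (S − K): max(42.03, 0) = 42.03, max(4, 0) = 4, max(-17.6, 0) = 0
Node u (S = 66.34): V_u = e^(−0.025)·[0.4739·42.0327 + 0.5261·4.0000] = 21.4806
Node d (S = 37.68): V_d = e^(−0.025)·[0.4739·4.0000 + 0.5261·0.0000] = 1.8489
Node 0 (S = 50): V_0 = e^(−0.025)·[0.4739·21.4806 + 0.5261·1.8489] = 10.8773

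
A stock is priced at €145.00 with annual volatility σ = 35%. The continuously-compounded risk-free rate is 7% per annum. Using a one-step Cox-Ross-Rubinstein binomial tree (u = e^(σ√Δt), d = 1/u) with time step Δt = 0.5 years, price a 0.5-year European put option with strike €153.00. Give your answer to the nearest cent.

€18.84

CRR parameters: u = e^(σ√Δt) = e^(0.35·√0.5) = 1.2808, d = 1/u = 0.7808
Per-period rate: rΔt = 0.07·0.5 = 0.035, so R = e^0.035 = 1.0356
Risk-neutral probability p = (e^0.035 − 0.7808)/(1.2808 − 0.7808) = 0.2549/0.5000 = 0.5097
Terminal stock prices: S_u = 185.7, S_d = 113.2
Terminal payoffs (K − S): max(-32.72, 0) = 0, max(39.79, 0) = 39.79
Node 0 (S = 145): V_0 = e^(−0.035)·[0.5097·0.0000 + 0.4903·39.7898] = 18.8389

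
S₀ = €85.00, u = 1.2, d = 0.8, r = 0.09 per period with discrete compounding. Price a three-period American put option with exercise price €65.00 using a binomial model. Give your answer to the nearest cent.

Risk-neutral probability p = (1 + 0.09 − 0.8)/(1.2 − 0.8) = 0.2900/0.4000 = 0.7250
Terminal stock prices: S_uuu = 146.9, S_uud = 97.92, S_udd = 65.28, S_ddd = 43.52
Terminal payoffs (K − S): max(-81.88, 0) = 0, max(-32.92, 0) = 0, max(-0.28, 0) = 0, max(21.48, 0) = 21.48
Node uu (S = 122.4): continuation = 1/1.09·[0.7250·0.0000 + 0.2750·0.0000] = 0.0000; exercise value = 0.0000 ≤ continuation, so V_uu = 0.0000
Node ud (S = 81.6): continuation = 1/1.09·[0.7250·0.0000 + 0.2750·0.0000] = 0.0000; exercise value = 0.0000 ≤ continuation, so V_ud = 0.0000
Node dd (S = 54.4): continuation = 1/1.09·[0.7250·0.0000 + 0.2750·21.4800] = 5.4193; exercise value = 10.6000 > continuation, so V_dd = 10.6000 (exercise)
Node u (S = 102): continuation = 1/1.09·[0.7250·0.0000 + 0.2750·0.0000] = 0.0000; exercise value = 0.0000 ≤ continuation, so V_u = 0.0000
Node d (S = 68): continuation = 1/1.09·[0.7250·0.0000 + 0.2750·10.6000] = 2.6743; exercise value = 0.0000 ≤ continuation, so V_d = 2.6743
Node 0 (S = 85): continuation = 1/1.09·[0.7250·0.0000 + 0.2750·2.6743] = 0.6747; exercise value = 0.0000 ≤ continuation, so V_0 = 0.6747

€0.67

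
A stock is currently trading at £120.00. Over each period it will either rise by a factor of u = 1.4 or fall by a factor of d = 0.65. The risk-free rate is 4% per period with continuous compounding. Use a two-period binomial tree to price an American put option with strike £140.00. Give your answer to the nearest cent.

Risk-neutral probability p = (e^0.04 − 0.65)/(1.4 − 0.65) = 0.3908/0.7500 = 0.5211
Terminal stock prices: S_uu = 235.2, S_ud = 109.2, S_dd = 50.7
Terminal payoffs (K − S): max(-95.2, 0) = 0, max(30.8, 0) = 30.8, max(89.3, 0) = 89.3
Node u (S = 168): continuation = e^(−0.04)·[0.5211·0.0000 + 0.4789·30.8000] = 14.1723; exercise value = 0.0000 ≤ continuation, so V_u = 14.1723
Node d (S = 78): continuation = e^(−0.04)·[0.5211·30.8000 + 0.4789·89.3000] = 56.5105; exercise value = 62.0000 > continuation, so V_d = 62.0000 (exercise)
Node 0 (S = 120): continuation = e^(−0.04)·[0.5211·14.1723 + 0.4789·62.0000] = 35.6241; exercise value = 20.0000 ≤ continuation, so V_0 = 35.6241

£35.62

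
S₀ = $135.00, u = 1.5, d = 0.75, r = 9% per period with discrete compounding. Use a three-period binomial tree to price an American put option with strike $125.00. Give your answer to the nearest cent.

$14.66

Risk-neutral probability p = (1 + 0.09 − 0.75)/(1.5 − 0.75) = 0.3400/0.7500 = 0.4533
Terminal stock prices: S_uuu = 455.6, S_uud = 227.8, S_udd = 113.9, S_ddd = 56.95
Terminal payoffs (K − S): max(-330.6, 0) = 0, max(-102.8, 0) = 0, max(11.09, 0) = 11.09, max(68.05, 0) = 68.05
Node uu (S = 303.8): continuation = 1/1.09·[0.4533·0.0000 + 0.5467·0.0000] = 0.0000; exercise value = 0.0000 ≤ continuation, so V_uu = 0.0000
Node ud (S = 151.9): continuation = 1/1.09·[0.4533·0.0000 + 0.5467·11.0938] = 5.5638; exercise value = 0.0000 ≤ continuation, so V_ud = 5.5638
Node dd (S = 75.94): continuation = 1/1.09·[0.4533·11.0938 + 0.5467·68.0469] = 38.7414; exercise value = 49.0625 > continuation, so V_dd = 49.0625 (exercise)
Node u (S = 202.5): continuation = 1/1.09·[0.4533·0.0000 + 0.5467·5.5638] = 2.7904; exercise value = 0.0000 ≤ continuation, so V_u = 2.7904
Node d (S = 101.2): continuation = 1/1.09·[0.4533·5.5638 + 0.5467·49.0625] = 26.9203; exercise value = 23.7500 ≤ continuation, so V_d = 26.9203
Node 0 (S = 135): continuation = 1/1.09·[0.4533·2.7904 + 0.5467·26.9203] = 14.6618; exercise value = 0.0000 ≤ continuation, so V_0 = 14.6618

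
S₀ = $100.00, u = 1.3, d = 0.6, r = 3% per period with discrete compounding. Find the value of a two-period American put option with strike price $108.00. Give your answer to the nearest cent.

Risk-neutral probability p = (1 + 0.03 − 0.6)/(1.3 − 0.6) = 0.4300/0.7000 = 0.6143
Terminal stock prices: S_uu = 169, S_ud = 78, S_dd = 36
Terminal payoffs (K − S): max(-61, 0) = 0, max(30, 0) = 30, max(72, 0) = 72
Node u (S = 130): continuation = 1/1.03·[0.6143·0.0000 + 0.3857·30.0000] = 11.2344; exercise value = 0.0000 ≤ continuation, so V_u = 11.2344
Node d (S = 60): continuation = 1/1.03·[0.6143·30.0000 + 0.3857·72.0000] = 44.8544; exercise value = 48.0000 > continuation, so V_d = 48.0000 (exercise)
Node 0 (S = 100): continuation = 1/1.03·[0.6143·11.2344 + 0.3857·48.0000] = 24.6752; exercise value = 8.0000 ≤ continuation, so V_0 = 24.6752

$24.68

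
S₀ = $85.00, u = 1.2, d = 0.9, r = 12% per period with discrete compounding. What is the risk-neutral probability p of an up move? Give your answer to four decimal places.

p = 0.7333

Risk-neutral probability p = (1 + 0.12 − 0.9)/(1.2 − 0.9) = 0.2200/0.3000 = 0.7333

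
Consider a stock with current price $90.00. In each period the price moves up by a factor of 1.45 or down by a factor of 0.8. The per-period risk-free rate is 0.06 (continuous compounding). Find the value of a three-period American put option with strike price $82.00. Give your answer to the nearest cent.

Risk-neutral probability p = (e^0.06 − 0.8)/(1.45 − 0.8) = 0.2618/0.6500 = 0.4028
Terminal stock prices: S_uuu = 274.4, S_uud = 151.4, S_udd = 83.52, S_ddd = 46.08
Terminal payoffs (K − S): max(-192.4, 0) = 0, max(-69.38, 0) = 0, max(-1.52, 0) = 0, max(35.92, 0) = 35.92
Node uu (S = 189.2): continuation = e^(−0.06)·[0.4028·0.0000 + 0.5972·0.0000] = 0.0000; exercise value = 0.0000 ≤ continuation, so V_uu = 0.0000
Node ud (S = 104.4): continuation = e^(−0.06)·[0.4028·0.0000 + 0.5972·0.0000] = 0.0000; exercise value = 0.0000 ≤ continuation, so V_ud = 0.0000
Node dd (S = 57.6): continuation = e^(−0.06)·[0.4028·0.0000 + 0.5972·35.9200] = 20.2013; exercise value = 24.4000 > continuation, so V_dd = 24.4000 (exercise)
Node u (S = 130.5): continuation = e^(−0.06)·[0.4028·0.0000 + 0.5972·0.0000] = 0.0000; exercise value = 0.0000 ≤ continuation, so V_u = 0.0000
Node d (S = 72): continuation = e^(−0.06)·[0.4028·0.0000 + 0.5972·24.4000] = 13.7225; exercise value = 10.0000 ≤ continuation, so V_d = 13.7225
Node 0 (S = 90): continuation = e^(−0.06)·[0.4028·0.0000 + 0.5972·13.7225] = 7.7175; exercise value = 0.0000 ≤ continuation, so V_0 = 7.7175

$7.72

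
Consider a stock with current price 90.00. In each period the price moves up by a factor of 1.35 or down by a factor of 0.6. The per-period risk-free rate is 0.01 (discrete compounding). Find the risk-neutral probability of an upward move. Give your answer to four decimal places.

Risk-neutral probability p = (1 + 0.01 − 0.6)/(1.35 − 0.6) = 0.4100/0.7500 = 0.5467

p = 0.5467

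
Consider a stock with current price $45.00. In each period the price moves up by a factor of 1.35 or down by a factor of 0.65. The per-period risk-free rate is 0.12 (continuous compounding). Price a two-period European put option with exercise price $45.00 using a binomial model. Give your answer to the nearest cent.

Risk-neutral probability p = (e^0.12 − 0.65)/(1.35 − 0.65) = 0.4775/0.7000 = 0.6821
Terminal stock prices: S_uu = 82.01, S_ud = 39.49, S_dd = 19.01
Terminal payoffs (K − S): max(-37.01, 0) = 0, max(5.512, 0) = 5.512, max(25.99, 0) = 25.99
Node u (S = 60.75): V_u = e^(−0.12)·[0.6821·0.0000 + 0.3179·5.5125] = 1.5541
Node d (S = 29.25): V_d = e^(−0.12)·[0.6821·5.5125 + 0.3179·25.9875] = 10.6614
Node 0 (S = 45): V_0 = e^(−0.12)·[0.6821·1.5541 + 0.3179·10.6614] = 3.9459

$3.95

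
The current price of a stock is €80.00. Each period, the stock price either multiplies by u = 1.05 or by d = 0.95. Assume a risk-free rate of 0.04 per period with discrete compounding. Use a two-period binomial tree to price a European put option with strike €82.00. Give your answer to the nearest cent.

Risk-neutral probability p = (1 + 0.04 − 0.95)/(1.05 − 0.95) = 0.0900/0.1000 = 0.9000
Terminal stock prices: S_uu = 88.2, S_ud = 79.8, S_dd = 72.2
Terminal payoffs (K − S): max(-6.2, 0) = 0, max(2.2, 0) = 2.2, max(9.8, 0) = 9.8
Node u (S = 84): V_u = 1/1.04·[0.9000·0.0000 + 0.1000·2.2000] = 0.2115
Node d (S = 76): V_d = 1/1.04·[0.9000·2.2000 + 0.1000·9.8000] = 2.8462
Node 0 (S = 80): V_0 = 1/1.04·[0.9000·0.2115 + 0.1000·2.8462] = 0.4567

€0.46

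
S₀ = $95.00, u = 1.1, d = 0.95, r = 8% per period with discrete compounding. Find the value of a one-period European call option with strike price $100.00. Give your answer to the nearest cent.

$3.61

Risk-neutral probability p = (1 + 0.08 − 0.95)/(1.1 − 0.95) = 0.1300/0.1500 = 0.8667
Terminal stock prices: S_u = 104.5, S_d = 90.25
Terminal payoffs (S − K): max(4.5, 0) = 4.5, max(-9.75, 0) = 0
Node 0 (S = 95): V_0 = 1/1.08·[0.8667·4.5000 + 0.1333·0.0000] = 3.6111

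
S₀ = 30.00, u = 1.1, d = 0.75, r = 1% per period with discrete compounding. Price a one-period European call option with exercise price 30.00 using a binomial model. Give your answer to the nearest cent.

Risk-neutral probability p = (1 + 0.01 − 0.75)/(1.1 − 0.75) = 0.2600/0.3500 = 0.7429
Terminal stock prices: S_u = 33, S_d = 22.5
Terminal payoffs (S − K): max(3, 0) = 3, max(-7.5, 0) = 0
Node 0 (S = 30): V_0 = 1/1.01·[0.7429·3.0000 + 0.2571·0.0000] = 2.2065

2.21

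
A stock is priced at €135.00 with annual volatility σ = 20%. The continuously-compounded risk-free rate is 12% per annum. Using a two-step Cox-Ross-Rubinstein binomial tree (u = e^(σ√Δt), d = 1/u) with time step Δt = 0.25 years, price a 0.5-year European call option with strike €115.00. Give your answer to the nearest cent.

CRR parameters: u = e^(σ√Δt) = e^(0.2·√0.25) = 1.1052, d = 1/u = 0.9048
Per-period rate: rΔt = 0.12·0.25 = 0.03, so R = e^0.03 = 1.0305
Risk-neutral probability p = (e^0.03 − 0.9048)/(1.1052 − 0.9048) = 0.1256/0.2003 = 0.6270
Terminal stock prices: S_uu = 164.9, S_ud = 135, S_dd = 110.5
Terminal payoffs (S − K): max(49.89, 0) = 49.89, max(20, 0) = 20, max(-4.471, 0) = 0
Node u (S = 149.2): V_u = e^(−0.03)·[0.6270·49.8894 + 0.3730·20.0000] = 37.5968
Node d (S = 122.2): V_d = e^(−0.03)·[0.6270·20.0000 + 0.3730·0.0000] = 12.1702
Node 0 (S = 135): V_0 = e^(−0.03)·[0.6270·37.5968 + 0.3730·12.1702] = 27.2828

€27.28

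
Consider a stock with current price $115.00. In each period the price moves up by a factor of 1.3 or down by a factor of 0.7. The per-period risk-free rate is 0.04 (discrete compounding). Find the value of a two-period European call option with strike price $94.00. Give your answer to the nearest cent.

Risk-neutral probability p = (1 + 0.04 − 0.7)/(1.3 − 0.7) = 0.3400/0.6000 = 0.5667
Terminal stock prices: S_uu = 194.4, S_ud = 104.6, S_dd = 56.35
Terminal payoffs (S − K): max(100.4, 0) = 100.4, max(10.65, 0) = 10.65, max(-37.65, 0) = 0
Node u (S = 149.5): V_u = 1/1.04·[0.5667·100.3500 + 0.4333·10.6500] = 59.1154
Node d (S = 80.5): V_d = 1/1.04·[0.5667·10.6500 + 0.4333·0.0000] = 5.8029
Node 0 (S = 115): V_0 = 1/1.04·[0.5667·59.1154 + 0.4333·5.8029] = 34.6282

$34.63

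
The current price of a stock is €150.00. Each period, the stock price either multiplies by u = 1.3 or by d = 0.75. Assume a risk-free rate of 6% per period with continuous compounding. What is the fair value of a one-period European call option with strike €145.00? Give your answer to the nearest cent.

Risk-neutral probability p = (e^0.06 − 0.75)/(1.3 − 0.75) = 0.3118/0.5500 = 0.5670
Terminal stock prices: S_u = 195, S_d = 112.5
Terminal payoffs (S − K): max(50, 0) = 50, max(-32.5, 0) = 0
Node 0 (S = 150): V_0 = e^(−0.06)·[0.5670·50.0000 + 0.4330·0.0000] = 26.6979

€26.70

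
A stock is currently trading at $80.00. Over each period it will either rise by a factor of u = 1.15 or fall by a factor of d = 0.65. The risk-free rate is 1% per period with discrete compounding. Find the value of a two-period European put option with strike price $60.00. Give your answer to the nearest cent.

$2.09

Risk-neutral probability p = (1 + 0.01 − 0.65)/(1.15 − 0.65) = 0.3600/0.5000 = 0.7200
Terminal stock prices: S_uu = 105.8, S_ud = 59.8, S_dd = 33.8
Terminal payoffs (K − S): max(-45.8, 0) = 0, max(0.2, 0) = 0.2, max(26.2, 0) = 26.2
Node u (S = 92): V_u = 1/1.01·[0.7200·0.0000 + 0.2800·0.2000] = 0.0554
Node d (S = 52): V_d = 1/1.01·[0.7200·0.2000 + 0.2800·26.2000] = 7.4059
Node 0 (S = 80): V_0 = 1/1.01·[0.7200·0.0554 + 0.2800·7.4059] = 2.0927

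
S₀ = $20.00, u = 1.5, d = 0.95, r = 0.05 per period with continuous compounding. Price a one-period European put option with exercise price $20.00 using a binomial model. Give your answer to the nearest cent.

Risk-neutral probability p = (e^0.05 − 0.95)/(1.5 − 0.95) = 0.1013/0.5500 = 0.1841
Terminal stock prices: S_u = 30, S_d = 19
Terminal payoffs (K − S): max(-10, 0) = 0, max(1, 0) = 1
Node 0 (S = 20): V_0 = e^(−0.05)·[0.1841·0.0000 + 0.8159·1.0000] = 0.7761

$0.78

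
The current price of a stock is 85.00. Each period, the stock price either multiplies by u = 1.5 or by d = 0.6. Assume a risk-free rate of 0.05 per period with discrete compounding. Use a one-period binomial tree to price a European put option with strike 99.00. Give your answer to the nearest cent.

Risk-neutral probability p = (1 + 0.05 − 0.6)/(1.5 − 0.6) = 0.4500/0.9000 = 0.5000
Terminal stock prices: S_u = 127.5, S_d = 51
Terminal payoffs (K − S): max(-28.5, 0) = 0, max(48, 0) = 48
Node 0 (S = 85): V_0 = 1/1.05·[0.5000·0.0000 + 0.5000·48.0000] = 22.8571

22.86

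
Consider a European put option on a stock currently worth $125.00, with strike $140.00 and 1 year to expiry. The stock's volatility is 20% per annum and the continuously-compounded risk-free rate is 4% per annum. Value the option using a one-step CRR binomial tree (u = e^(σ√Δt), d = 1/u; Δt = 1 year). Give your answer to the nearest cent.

CRR parameters: u = e^(σ√Δt) = e^(0.2·√1) = 1.2214, d = 1/u = 0.8187
Per-period rate: rΔt = 0.04·1 = 0.04, so R = e^0.04 = 1.0408
Risk-neutral probability p = (e^0.04 − 0.8187)/(1.2214 − 0.8187) = 0.2221/0.4027 = 0.5515
Terminal stock prices: S_u = 152.7, S_d = 102.3
Terminal payoffs (K − S): max(-12.68, 0) = 0, max(37.66, 0) = 37.66
Node 0 (S = 125): V_0 = e^(−0.04)·[0.5515·0.0000 + 0.4485·37.6587] = 16.2271

$16.23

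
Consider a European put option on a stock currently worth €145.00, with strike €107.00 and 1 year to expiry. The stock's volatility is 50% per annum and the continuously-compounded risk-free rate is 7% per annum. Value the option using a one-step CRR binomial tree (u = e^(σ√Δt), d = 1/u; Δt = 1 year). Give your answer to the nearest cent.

CRR parameters: u = e^(σ√Δt) = e^(0.5·√1) = 1.6487, d = 1/u = 0.6065
Per-period rate: rΔt = 0.07·1 = 0.07, so R = e^0.07 = 1.0725
Risk-neutral probability p = (e^0.07 − 0.6065)/(1.6487 − 0.6065) = 0.4660/1.0422 = 0.4471
Terminal stock prices: S_u = 239.1, S_d = 87.95
Terminal payoffs (K − S): max(-132.1, 0) = 0, max(19.05, 0) = 19.05
Node 0 (S = 145): V_0 = e^(−0.07)·[0.4471·0.0000 + 0.5529·19.0531] = 9.8220

€9.82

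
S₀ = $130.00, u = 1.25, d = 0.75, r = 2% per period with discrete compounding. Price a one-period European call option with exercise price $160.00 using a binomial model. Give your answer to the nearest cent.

$1.32

Risk-neutral probability p = (1 + 0.02 − 0.75)/(1.25 − 0.75) = 0.2700/0.5000 = 0.5400
Terminal stock prices: S_u = 162.5, S_d = 97.5
Terminal payoffs (S − K): max(2.5, 0) = 2.5, max(-62.5, 0) = 0
Node 0 (S = 130): V_0 = 1/1.02·[0.5400·2.5000 + 0.4600·0.0000] = 1.3235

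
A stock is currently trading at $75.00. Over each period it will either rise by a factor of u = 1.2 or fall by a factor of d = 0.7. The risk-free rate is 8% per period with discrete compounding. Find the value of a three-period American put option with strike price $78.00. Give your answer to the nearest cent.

$8.28

Risk-neutral probability p = (1 + 0.08 − 0.7)/(1.2 − 0.7) = 0.3800/0.5000 = 0.7600
Terminal stock prices: S_uuu = 129.6, S_uud = 75.6, S_udd = 44.1, S_ddd = 25.72
Terminal payoffs (K − S): max(-51.6, 0) = 0, max(2.4, 0) = 2.4, max(33.9, 0) = 33.9, max(52.28, 0) = 52.28
Node uu (S = 108): continuation = 1/1.08·[0.7600·0.0000 + 0.2400·2.4000] = 0.5333; exercise value = 0.0000 ≤ continuation, so V_uu = 0.5333
Node ud (S = 63): continuation = 1/1.08·[0.7600·2.4000 + 0.2400·33.9000] = 9.2222; exercise value = 15.0000 > continuation, so V_ud = 15.0000 (exercise)
Node dd (S = 36.75): continuation = 1/1.08·[0.7600·33.9000 + 0.2400·52.2750] = 35.4722; exercise value = 41.2500 > continuation, so V_dd = 41.2500 (exercise)
Node u (S = 90): continuation = 1/1.08·[0.7600·0.5333 + 0.2400·15.0000] = 3.7086; exercise value = 0.0000 ≤ continuation, so V_u = 3.7086
Node d (S = 52.5): continuation = 1/1.08·[0.7600·15.0000 + 0.2400·41.2500] = 19.7222; exercise value = 25.5000 > continuation, so V_d = 25.5000 (exercise)
Node 0 (S = 75): continuation = 1/1.08·[0.7600·3.7086 + 0.2400·25.5000] = 8.2765; exercise value = 3.0000 ≤ continuation, so V_0 = 8.2765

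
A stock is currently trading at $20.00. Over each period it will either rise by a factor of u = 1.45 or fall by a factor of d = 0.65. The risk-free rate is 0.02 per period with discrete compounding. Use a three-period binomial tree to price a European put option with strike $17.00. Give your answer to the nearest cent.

Risk-neutral probability p = (1 + 0.02 − 0.65)/(1.45 − 0.65) = 0.3700/0.8000 = 0.4625
Terminal stock prices: S_uuu = 60.97, S_uud = 27.33, S_udd = 12.25, S_ddd = 5.492
Terminal payoffs (K − S): max(-43.97, 0) = 0, max(-10.33, 0) = 0, max(4.747, 0) = 4.747, max(11.51, 0) = 11.51
Node uu (S = 42.05): V_uu = 1/1.02·[0.4625·0.0000 + 0.5375·0.0000] = 0.0000
Node ud (S = 18.85): V_ud = 1/1.02·[0.4625·0.0000 + 0.5375·4.7475] = 2.5017
Node dd (S = 8.45): V_dd = 1/1.02·[0.4625·4.7475 + 0.5375·11.5075] = 8.2167
Node u (S = 29): V_u = 1/1.02·[0.4625·0.0000 + 0.5375·2.5017] = 1.3183
Node d (S = 13): V_d = 1/1.02·[0.4625·2.5017 + 0.5375·8.2167] = 5.4642
Node 0 (S = 20): V_0 = 1/1.02·[0.4625·1.3183 + 0.5375·5.4642] = 3.4772

$3.48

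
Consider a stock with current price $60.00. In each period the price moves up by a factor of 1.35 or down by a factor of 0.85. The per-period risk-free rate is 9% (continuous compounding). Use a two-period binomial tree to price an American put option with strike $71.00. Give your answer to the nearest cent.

Risk-neutral probability p = (e^0.09 − 0.85)/(1.35 − 0.85) = 0.2442/0.5000 = 0.4883
Terminal stock prices: S_uu = 109.4, S_ud = 68.85, S_dd = 43.35
Terminal payoffs (K − S): max(-38.35, 0) = 0, max(2.15, 0) = 2.15, max(27.65, 0) = 27.65
Node u (S = 81): continuation = e^(−0.09)·[0.4883·0.0000 + 0.5117·2.1500] = 1.0054; exercise value = 0.0000 ≤ continuation, so V_u = 1.0054
Node d (S = 51): continuation = e^(−0.09)·[0.4883·2.1500 + 0.5117·27.6500] = 13.8891; exercise value = 20.0000 > continuation, so V_d = 20.0000 (exercise)
Node 0 (S = 60): continuation = e^(−0.09)·[0.4883·1.0054 + 0.5117·20.0000] = 9.8010; exercise value = 11.0000 > continuation, so V_0 = 11.0000 (exercise)

$11.00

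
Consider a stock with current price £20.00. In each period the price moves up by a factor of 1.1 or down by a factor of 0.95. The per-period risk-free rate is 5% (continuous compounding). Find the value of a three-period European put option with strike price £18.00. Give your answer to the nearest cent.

Risk-neutral probability p = (e^0.05 − 0.95)/(1.1 − 0.95) = 0.1013/0.1500 = 0.6751
Terminal stock prices: S_uuu = 26.62, S_uud = 22.99, S_udd = 19.86, S_ddd = 17.15
Terminal payoffs (K − S): max(-8.62, 0) = 0, max(-4.99, 0) = 0, max(-1.855, 0) = 0, max(0.8525, 0) = 0.8525
Node uu (S = 24.2): V_uu = e^(−0.05)·[0.6751·0.0000 + 0.3249·0.0000] = 0.0000
Node ud (S = 20.9): V_ud = e^(−0.05)·[0.6751·0.0000 + 0.3249·0.0000] = 0.0000
Node dd (S = 18.05): V_dd = e^(−0.05)·[0.6751·0.0000 + 0.3249·0.8525] = 0.2634
Node u (S = 22): V_u = e^(−0.05)·[0.6751·0.0000 + 0.3249·0.0000] = 0.0000
Node d (S = 19): V_d = e^(−0.05)·[0.6751·0.0000 + 0.3249·0.2634] = 0.0814
Node 0 (S = 20): V_0 = e^(−0.05)·[0.6751·0.0000 + 0.3249·0.0814] = 0.0252

£0.03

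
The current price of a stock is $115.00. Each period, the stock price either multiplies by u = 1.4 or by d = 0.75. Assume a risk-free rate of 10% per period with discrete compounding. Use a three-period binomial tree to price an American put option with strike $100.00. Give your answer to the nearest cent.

Risk-neutral probability p = (1 + 0.1 − 0.75)/(1.4 − 0.75) = 0.3500/0.6500 = 0.5385
Terminal stock prices: S_uuu = 315.6, S_uud = 169, S_udd = 90.56, S_ddd = 48.52
Terminal payoffs (K − S): max(-215.6, 0) = 0, max(-69.05, 0) = 0, max(9.438, 0) = 9.438, max(51.48, 0) = 51.48
Node uu (S = 225.4): continuation = 1/1.1·[0.5385·0.0000 + 0.4615·0.0000] = 0.0000; exercise value = 0.0000 ≤ continuation, so V_uu = 0.0000
Node ud (S = 120.8): continuation = 1/1.1·[0.5385·0.0000 + 0.4615·9.4375] = 3.9598; exercise value = 0.0000 ≤ continuation, so V_ud = 3.9598
Node dd (S = 64.69): continuation = 1/1.1·[0.5385·9.4375 + 0.4615·51.4844] = 26.2216; exercise value = 35.3125 > continuation, so V_dd = 35.3125 (exercise)
Node u (S = 161): continuation = 1/1.1·[0.5385·0.0000 + 0.4615·3.9598] = 1.6615; exercise value = 0.0000 ≤ continuation, so V_u = 1.6615
Node d (S = 86.25): continuation = 1/1.1·[0.5385·3.9598 + 0.4615·35.3125] = 16.7548; exercise value = 13.7500 ≤ continuation, so V_d = 16.7548
Node 0 (S = 115): continuation = 1/1.1·[0.5385·1.6615 + 0.4615·16.7548] = 7.8433; exercise value = 0.0000 ≤ continuation, so V_0 = 7.8433

$7.84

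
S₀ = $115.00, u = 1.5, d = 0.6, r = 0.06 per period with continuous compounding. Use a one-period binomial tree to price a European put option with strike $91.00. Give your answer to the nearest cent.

Risk-neutral probability p = (e^0.06 − 0.6)/(1.5 − 0.6) = 0.4618/0.9000 = 0.5132
Terminal stock prices: S_u = 172.5, S_d = 69
Terminal payoffs (K − S): max(-81.5, 0) = 0, max(22, 0) = 22
Node 0 (S = 115): V_0 = e^(−0.06)·[0.5132·0.0000 + 0.4868·22.0000] = 10.0869

$10.09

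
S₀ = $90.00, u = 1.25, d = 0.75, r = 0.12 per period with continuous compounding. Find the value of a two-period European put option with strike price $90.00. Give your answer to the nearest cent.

$3.50

Risk-neutral probability p = (e^0.12 − 0.75)/(1.25 − 0.75) = 0.3775/0.5000 = 0.7550
Terminal stock prices: S_uu = 140.6, S_ud = 84.38, S_dd = 50.62
Terminal payoffs (K − S): max(-50.62, 0) = 0, max(5.625, 0) = 5.625, max(39.38, 0) = 39.38
Node u (S = 112.5): V_u = e^(−0.12)·[0.7550·0.0000 + 0.2450·5.6250] = 1.2223
Node d (S = 67.5): V_d = e^(−0.12)·[0.7550·5.6250 + 0.2450·39.3750] = 12.3228
Node 0 (S = 90): V_0 = e^(−0.12)·[0.7550·1.2223 + 0.2450·12.3228] = 3.4963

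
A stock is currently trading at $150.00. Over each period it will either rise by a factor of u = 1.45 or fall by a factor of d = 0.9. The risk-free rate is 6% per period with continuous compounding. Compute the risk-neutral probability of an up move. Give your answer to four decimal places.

Risk-neutral probability p = (e^0.06 − 0.9)/(1.45 − 0.9) = 0.1618/0.5500 = 0.2942

p = 0.2942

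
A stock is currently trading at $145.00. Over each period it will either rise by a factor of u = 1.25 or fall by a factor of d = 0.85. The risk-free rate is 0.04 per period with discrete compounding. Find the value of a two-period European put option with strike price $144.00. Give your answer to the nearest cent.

Risk-neutral probability p = (1 + 0.04 − 0.85)/(1.25 − 0.85) = 0.1900/0.4000 = 0.4750
Terminal stock prices: S_uu = 226.6, S_ud = 154.1, S_dd = 104.8
Terminal payoffs (K − S): max(-82.56, 0) = 0, max(-10.06, 0) = 0, max(39.24, 0) = 39.24
Node u (S = 181.2): V_u = 1/1.04·[0.4750·0.0000 + 0.5250·0.0000] = 0.0000
Node d (S = 123.2): V_d = 1/1.04·[0.4750·0.0000 + 0.5250·39.2375] = 19.8074
Node 0 (S = 145): V_0 = 1/1.04·[0.4750·0.0000 + 0.5250·19.8074] = 9.9989

$10.00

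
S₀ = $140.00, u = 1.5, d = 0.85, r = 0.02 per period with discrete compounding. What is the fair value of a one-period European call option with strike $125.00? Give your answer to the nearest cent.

Risk-neutral probability p = (1 + 0.02 − 0.85)/(1.5 − 0.85) = 0.1700/0.6500 = 0.2615
Terminal stock prices: S_u = 210, S_d = 119
Terminal payoffs (S − K): max(85, 0) = 85, max(-6, 0) = 0
Node 0 (S = 140): V_0 = 1/1.02·[0.2615·85.0000 + 0.7385·0.0000] = 21.7949

$21.79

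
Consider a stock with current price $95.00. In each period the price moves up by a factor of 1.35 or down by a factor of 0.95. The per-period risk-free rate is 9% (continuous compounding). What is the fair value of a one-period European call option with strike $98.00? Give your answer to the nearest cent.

$9.96

Risk-neutral probability p = (e^0.09 − 0.95)/(1.35 − 0.95) = 0.1442/0.4000 = 0.3604
Terminal stock prices: S_u = 128.2, S_d = 90.25
Terminal payoffs (S − K): max(30.25, 0) = 30.25, max(-7.75, 0) = 0
Node 0 (S = 95): V_0 = e^(−0.09)·[0.3604·30.2500 + 0.6396·0.0000] = 9.9648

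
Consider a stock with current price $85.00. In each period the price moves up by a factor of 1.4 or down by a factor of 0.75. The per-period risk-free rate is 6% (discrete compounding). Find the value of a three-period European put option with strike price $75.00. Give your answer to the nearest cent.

$7.35

Risk-neutral probability p = (1 + 0.06 − 0.75)/(1.4 − 0.75) = 0.3100/0.6500 = 0.4769
Terminal stock prices: S_uuu = 233.2, S_uud = 124.9, S_udd = 66.94, S_ddd = 35.86
Terminal payoffs (K − S): max(-158.2, 0) = 0, max(-49.95, 0) = 0, max(8.063, 0) = 8.063, max(39.14, 0) = 39.14
Node uu (S = 166.6): V_uu = 1/1.06·[0.4769·0.0000 + 0.5231·0.0000] = 0.0000
Node ud (S = 89.25): V_ud = 1/1.06·[0.4769·0.0000 + 0.5231·8.0625] = 3.9786
Node dd (S = 47.81): V_dd = 1/1.06·[0.4769·8.0625 + 0.5231·39.1406] = 22.9422
Node u (S = 119): V_u = 1/1.06·[0.4769·0.0000 + 0.5231·3.9786] = 1.9633
Node d (S = 63.75): V_d = 1/1.06·[0.4769·3.9786 + 0.5231·22.9422] = 13.1113
Node 0 (S = 85): V_0 = 1/1.06·[0.4769·1.9633 + 0.5231·13.1113] = 7.3534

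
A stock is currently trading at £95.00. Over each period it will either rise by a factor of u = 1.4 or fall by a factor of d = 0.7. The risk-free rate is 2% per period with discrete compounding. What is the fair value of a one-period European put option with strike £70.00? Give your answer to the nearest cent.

£1.86

Risk-neutral probability p = (1 + 0.02 − 0.7)/(1.4 − 0.7) = 0.3200/0.7000 = 0.4571
Terminal stock prices: S_u = 133, S_d = 66.5
Terminal payoffs (K − S): max(-63, 0) = 0, max(3.5, 0) = 3.5
Node 0 (S = 95): V_0 = 1/1.02·[0.4571·0.0000 + 0.5429·3.5000] = 1.8627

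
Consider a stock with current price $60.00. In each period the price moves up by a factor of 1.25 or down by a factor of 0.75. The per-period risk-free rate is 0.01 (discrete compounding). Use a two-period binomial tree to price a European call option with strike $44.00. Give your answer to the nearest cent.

Risk-neutral probability p = (1 + 0.01 − 0.75)/(1.25 − 0.75) = 0.2600/0.5000 = 0.5200
Terminal stock prices: S_uu = 93.75, S_ud = 56.25, S_dd = 33.75
Terminal payoffs (S − K): max(49.75, 0) = 49.75, max(12.25, 0) = 12.25, max(-10.25, 0) = 0
Node u (S = 75): V_u = 1/1.01·[0.5200·49.7500 + 0.4800·12.2500] = 31.4356
Node d (S = 45): V_d = 1/1.01·[0.5200·12.2500 + 0.4800·0.0000] = 6.3069
Node 0 (S = 60): V_0 = 1/1.01·[0.5200·31.4356 + 0.4800·6.3069] = 19.1820

$19.18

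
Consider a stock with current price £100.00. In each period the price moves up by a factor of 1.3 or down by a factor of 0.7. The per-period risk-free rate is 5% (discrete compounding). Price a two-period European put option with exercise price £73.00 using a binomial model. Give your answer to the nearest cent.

£3.78

Risk-neutral probability p = (1 + 0.05 − 0.7)/(1.3 − 0.7) = 0.3500/0.6000 = 0.5833
Terminal stock prices: S_uu = 169, S_ud = 91, S_dd = 49
Terminal payoffs (K − S): max(-96, 0) = 0, max(-18, 0) = 0, max(24, 0) = 24
Node u (S = 130): V_u = 1/1.05·[0.5833·0.0000 + 0.4167·0.0000] = 0.0000
Node d (S = 70): V_d = 1/1.05·[0.5833·0.0000 + 0.4167·24.0000] = 9.5238
Node 0 (S = 100): V_0 = 1/1.05·[0.5833·0.0000 + 0.4167·9.5238] = 3.7793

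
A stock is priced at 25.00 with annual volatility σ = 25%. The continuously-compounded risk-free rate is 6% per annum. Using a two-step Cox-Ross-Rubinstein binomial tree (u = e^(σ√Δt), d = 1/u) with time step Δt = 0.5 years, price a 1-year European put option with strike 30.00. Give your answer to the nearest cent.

CRR parameters: u = e^(σ√Δt) = e^(0.25·√0.5) = 1.1934, d = 1/u = 0.8380
Per-period rate: rΔt = 0.06·0.5 = 0.03, so R = e^0.03 = 1.0305
Risk-neutral probability p = (e^0.03 − 0.8380)/(1.1934 − 0.8380) = 0.1925/0.3554 = 0.5416
Terminal stock prices: S_uu = 35.6, S_ud = 25, S_dd = 17.55
Terminal payoffs (K − S): max(-5.603, 0) = 0, max(5, 0) = 5, max(12.45, 0) = 12.45
Node u (S = 29.83): V_u = e^(−0.03)·[0.5416·0.0000 + 0.4584·5.0000] = 2.2242
Node d (S = 20.95): V_d = e^(−0.03)·[0.5416·5.0000 + 0.4584·12.4453] = 8.1642
Node 0 (S = 25): V_0 = e^(−0.03)·[0.5416·2.2242 + 0.4584·8.1642] = 4.8008

4.80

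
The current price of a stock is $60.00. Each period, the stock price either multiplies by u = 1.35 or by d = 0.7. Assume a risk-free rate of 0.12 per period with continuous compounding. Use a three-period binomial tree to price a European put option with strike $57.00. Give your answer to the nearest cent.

Risk-neutral probability p = (e^0.12 − 0.7)/(1.35 − 0.7) = 0.4275/0.6500 = 0.6577
Terminal stock prices: S_uuu = 147.6, S_uud = 76.55, S_udd = 39.69, S_ddd = 20.58
Terminal payoffs (K − S): max(-90.62, 0) = 0, max(-19.55, 0) = 0, max(17.31, 0) = 17.31, max(36.42, 0) = 36.42
Node uu (S = 109.4): V_uu = e^(−0.12)·[0.6577·0.0000 + 0.3423·0.0000] = 0.0000
Node ud (S = 56.7): V_ud = e^(−0.12)·[0.6577·0.0000 + 0.3423·17.3100] = 5.2554
Node dd (S = 29.4): V_dd = e^(−0.12)·[0.6577·17.3100 + 0.3423·36.4200] = 21.1545
Node u (S = 81): V_u = e^(−0.12)·[0.6577·0.0000 + 0.3423·5.2554] = 1.5956
Node d (S = 42): V_d = e^(−0.12)·[0.6577·5.2554 + 0.3423·21.1545] = 9.4881
Node 0 (S = 60): V_0 = e^(−0.12)·[0.6577·1.5956 + 0.3423·9.4881] = 3.8113

$3.81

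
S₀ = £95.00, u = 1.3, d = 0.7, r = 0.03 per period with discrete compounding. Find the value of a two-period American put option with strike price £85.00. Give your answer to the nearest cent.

Risk-neutral probability p = (1 + 0.03 − 0.7)/(1.3 − 0.7) = 0.3300/0.6000 = 0.5500
Terminal stock prices: S_uu = 160.6, S_ud = 86.45, S_dd = 46.55
Terminal payoffs (K − S): max(-75.55, 0) = 0, max(-1.45, 0) = 0, max(38.45, 0) = 38.45
Node u (S = 123.5): continuation = 1/1.03·[0.5500·0.0000 + 0.4500·0.0000] = 0.0000; exercise value = 0.0000 ≤ continuation, so V_u = 0.0000
Node d (S = 66.5): continuation = 1/1.03·[0.5500·0.0000 + 0.4500·38.4500] = 16.7985; exercise value = 18.5000 > continuation, so V_d = 18.5000 (exercise)
Node 0 (S = 95): continuation = 1/1.03·[0.5500·0.0000 + 0.4500·18.5000] = 8.0825; exercise value = 0.0000 ≤ continuation, so V_0 = 8.0825

£8.08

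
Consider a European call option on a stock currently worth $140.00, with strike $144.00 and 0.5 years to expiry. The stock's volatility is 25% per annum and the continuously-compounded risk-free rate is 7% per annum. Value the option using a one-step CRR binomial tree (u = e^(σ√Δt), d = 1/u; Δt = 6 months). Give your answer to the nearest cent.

$12.39

CRR parameters: u = e^(σ√Δt) = e^(0.25·√0.5) = 1.1934, d = 1/u = 0.8380
Per-period rate: rΔt = 0.07·0.5 = 0.035, so R = e^0.035 = 1.0356
Risk-neutral probability p = (e^0.035 − 0.8380)/(1.1934 − 0.8380) = 0.1977/0.3554 = 0.5561
Terminal stock prices: S_u = 167.1, S_d = 117.3
Terminal payoffs (S − K): max(23.07, 0) = 23.07, max(-26.68, 0) = 0
Node 0 (S = 140): V_0 = e^(−0.035)·[0.5561·23.0710 + 0.4439·0.0000] = 12.3895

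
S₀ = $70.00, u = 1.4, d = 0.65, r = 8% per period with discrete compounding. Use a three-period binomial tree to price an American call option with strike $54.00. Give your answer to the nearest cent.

Risk-neutral probability p = (1 + 0.08 − 0.65)/(1.4 − 0.65) = 0.4300/0.7500 = 0.5733
Terminal stock prices: S_uuu = 192.1, S_uud = 89.18, S_udd = 41.41, S_ddd = 19.22
Terminal payoffs (S − K): max(138.1, 0) = 138.1, max(35.18, 0) = 35.18, max(-12.59, 0) = 0, max(-34.78, 0) = 0
Node uu (S = 137.2): continuation = 1/1.08·[0.5733·138.0800 + 0.4267·35.1800] = 87.2000; exercise value = 83.2000 ≤ continuation, so V_uu = 87.2000
Node ud (S = 63.7): continuation = 1/1.08·[0.5733·35.1800 + 0.4267·0.0000] = 18.6758; exercise value = 9.7000 ≤ continuation, so V_ud = 18.6758
Node dd (S = 29.58): continuation = 1/1.08·[0.5733·0.0000 + 0.4267·0.0000] = 0.0000; exercise value = 0.0000 ≤ continuation, so V_dd = 0.0000
Node u (S = 98): continuation = 1/1.08·[0.5733·87.2000 + 0.4267·18.6758] = 53.6695; exercise value = 44.0000 ≤ continuation, so V_u = 53.6695
Node d (S = 45.5): continuation = 1/1.08·[0.5733·18.6758 + 0.4267·0.0000] = 9.9143; exercise value = 0.0000 ≤ continuation, so V_d = 9.9143
Node 0 (S = 70): continuation = 1/1.08·[0.5733·53.6695 + 0.4267·9.9143] = 32.4080; exercise value = 16.0000 ≤ continuation, so V_0 = 32.4080

$32.41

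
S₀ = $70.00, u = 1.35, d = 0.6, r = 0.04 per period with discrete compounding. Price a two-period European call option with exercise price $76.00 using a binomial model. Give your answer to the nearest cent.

$16.41

Risk-neutral probability p = (1 + 0.04 − 0.6)/(1.35 − 0.6) = 0.4400/0.7500 = 0.5867
Terminal stock prices: S_uu = 127.6, S_ud = 56.7, S_dd = 25.2
Terminal payoffs (S − K): max(51.58, 0) = 51.58, max(-19.3, 0) = 0, max(-50.8, 0) = 0
Node u (S = 94.5): V_u = 1/1.04·[0.5867·51.5750 + 0.4133·0.0000] = 29.0936
Node d (S = 42): V_d = 1/1.04·[0.5867·0.0000 + 0.4133·0.0000] = 0.0000
Node 0 (S = 70): V_0 = 1/1.04·[0.5867·29.0936 + 0.4133·0.0000] = 16.4118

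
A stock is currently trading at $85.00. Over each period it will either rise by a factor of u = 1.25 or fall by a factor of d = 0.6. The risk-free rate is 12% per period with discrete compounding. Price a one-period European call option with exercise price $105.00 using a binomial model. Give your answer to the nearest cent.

$0.89

Risk-neutral probability p = (1 + 0.12 − 0.6)/(1.25 − 0.6) = 0.5200/0.6500 = 0.8000
Terminal stock prices: S_u = 106.2, S_d = 51
Terminal payoffs (S − K): max(1.25, 0) = 1.25, max(-54, 0) = 0
Node 0 (S = 85): V_0 = 1/1.12·[0.8000·1.2500 + 0.2000·0.0000] = 0.8929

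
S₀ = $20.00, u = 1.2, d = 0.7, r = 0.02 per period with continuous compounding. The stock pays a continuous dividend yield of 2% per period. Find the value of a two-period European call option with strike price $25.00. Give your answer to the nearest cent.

Per-period risk-free factor R = e^0.02 = 1.0202; dividend-adjusted growth = e^(0.02−0.02) = 1.0000.
Risk-neutral probability p = (1.0000 − 0.7)/(1.2 − 0.7) = 0.3000/0.5000 = 0.6000
Terminal stock prices: S_uu = 28.8, S_ud = 16.8, S_dd = 9.8
Terminal payoffs (S − K): max(3.8, 0) = 3.8, max(-8.2, 0) = 0, max(-15.2, 0) = 0
Node u (S = 24): V_u = e^(−0.02)·[0.6000·3.8000 + 0.4000·0.0000] = 2.2349
Node d (S = 14): V_d = e^(−0.02)·[0.6000·0.0000 + 0.4000·0.0000] = 0.0000
Node 0 (S = 20): V_0 = e^(−0.02)·[0.6000·2.2349 + 0.4000·0.0000] = 1.3144

$1.31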